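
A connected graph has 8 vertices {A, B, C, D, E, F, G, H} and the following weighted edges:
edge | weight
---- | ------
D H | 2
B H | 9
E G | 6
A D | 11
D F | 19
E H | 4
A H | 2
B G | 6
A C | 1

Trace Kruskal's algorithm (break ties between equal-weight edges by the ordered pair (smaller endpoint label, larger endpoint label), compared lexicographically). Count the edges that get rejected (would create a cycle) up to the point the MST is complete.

Kruskal's algorithm — process edges by increasing weight (ties by edge label):
A C (1): add — endpoints in different components.
A H (2): add — endpoints in different components.
D H (2): add — endpoints in different components.
E H (4): add — endpoints in different components.
B G (6): add — endpoints in different components.
E G (6): add — endpoints in different components.
B H (9): skip — B and H already connected.
A D (11): skip — A and D already connected.
D F (19): add — endpoints in different components.
Edges rejected before the tree was complete: 2.

2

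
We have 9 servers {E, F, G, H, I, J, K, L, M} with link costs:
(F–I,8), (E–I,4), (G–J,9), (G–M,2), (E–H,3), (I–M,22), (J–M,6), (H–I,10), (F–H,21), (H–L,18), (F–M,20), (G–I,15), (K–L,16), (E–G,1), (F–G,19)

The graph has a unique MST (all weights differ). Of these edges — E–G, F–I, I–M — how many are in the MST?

2

Kruskal's algorithm — process edges by increasing weight (ties by edge label):
E–G (1): add — endpoints in different components.
G–M (2): add — endpoints in different components.
E–H (3): add — endpoints in different components.
E–I (4): add — endpoints in different components.
J–M (6): add — endpoints in different components.
F–I (8): add — endpoints in different components.
G–J (9): skip — G and J already connected.
H–I (10): skip — H and I already connected.
G–I (15): skip — G and I already connected.
K–L (16): add — endpoints in different components.
H–L (18): add — endpoints in different components.
MST edge set: {E–G, G–M, E–H, E–I, J–M, F–I, K–L, H–L}.
Of the listed edges, {E–G, F–I} are in the MST → 2.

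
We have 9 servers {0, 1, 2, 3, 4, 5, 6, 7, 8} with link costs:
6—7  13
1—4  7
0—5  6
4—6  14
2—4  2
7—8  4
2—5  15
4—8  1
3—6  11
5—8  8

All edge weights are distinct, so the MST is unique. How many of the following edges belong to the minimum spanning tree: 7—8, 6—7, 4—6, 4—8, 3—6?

Sort edges by weight, then run Kruskal:
4—8 (1): add — endpoints in different components.
2—4 (2): add — endpoints in different components.
7—8 (4): add — endpoints in different components.
0—5 (6): add — endpoints in different components.
1—4 (7): add — endpoints in different components.
5—8 (8): add — endpoints in different components.
3—6 (11): add — endpoints in different components.
6—7 (13): add — endpoints in different components.
MST edge set: {4—8, 2—4, 7—8, 0—5, 1—4, 5—8, 3—6, 6—7}.
Of the listed edges, {7—8, 6—7, 4—8, 3—6} are in the MST → 4.

4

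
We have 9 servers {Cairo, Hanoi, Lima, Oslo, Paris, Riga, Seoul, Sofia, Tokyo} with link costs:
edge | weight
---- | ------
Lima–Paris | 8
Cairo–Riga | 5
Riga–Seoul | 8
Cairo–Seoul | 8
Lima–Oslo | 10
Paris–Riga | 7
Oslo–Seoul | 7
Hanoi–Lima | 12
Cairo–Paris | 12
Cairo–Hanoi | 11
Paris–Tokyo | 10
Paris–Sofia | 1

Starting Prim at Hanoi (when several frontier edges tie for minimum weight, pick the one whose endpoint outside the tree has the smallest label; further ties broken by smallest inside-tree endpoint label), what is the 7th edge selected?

Prim's algorithm from Hanoi:
Step 1: cheapest edge leaving the tree is Cairo–Hanoi (11); add Cairo.
Step 2: cheapest edge leaving the tree is Cairo–Riga (5); add Riga.
Step 3: cheapest edge leaving the tree is Paris–Riga (7); add Paris.
Step 4: cheapest edge leaving the tree is Paris–Sofia (1); add Sofia.
Step 5: cheapest edge leaving the tree is Lima–Paris (8); add Lima.
Step 6: cheapest edge leaving the tree is Cairo–Seoul (8); add Seoul.
Step 7: cheapest edge leaving the tree is Oslo–Seoul (7); add Oslo.
Step 8: cheapest edge leaving the tree is Paris–Tokyo (10); add Tokyo.
The 7th edge added is Oslo–Seoul.

Oslo-Seoul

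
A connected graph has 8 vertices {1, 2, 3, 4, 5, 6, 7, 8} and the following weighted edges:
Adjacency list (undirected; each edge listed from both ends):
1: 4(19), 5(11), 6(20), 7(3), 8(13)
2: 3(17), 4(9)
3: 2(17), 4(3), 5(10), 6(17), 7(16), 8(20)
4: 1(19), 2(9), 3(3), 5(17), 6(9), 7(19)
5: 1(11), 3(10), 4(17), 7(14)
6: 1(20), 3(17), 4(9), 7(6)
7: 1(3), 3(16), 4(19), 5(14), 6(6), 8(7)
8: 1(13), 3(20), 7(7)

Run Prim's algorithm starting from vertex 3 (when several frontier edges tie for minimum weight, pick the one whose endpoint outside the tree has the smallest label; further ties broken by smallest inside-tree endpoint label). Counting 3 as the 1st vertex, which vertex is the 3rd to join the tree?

Prim's algorithm from 3:
Step 1: cheapest edge leaving the tree is 3-4 (3); add 4.
Step 2: cheapest edge leaving the tree is 2-4 (9); add 2.
Step 3: cheapest edge leaving the tree is 4-6 (9); add 6.
Step 4: cheapest edge leaving the tree is 6-7 (6); add 7.
Step 5: cheapest edge leaving the tree is 1-7 (3); add 1.
Step 6: cheapest edge leaving the tree is 7-8 (7); add 8.
Step 7: cheapest edge leaving the tree is 3-5 (10); add 5.
Vertex order: 3, 4, 2, 6, 7, 1, 8, 5. The 3rd vertex is 2.

2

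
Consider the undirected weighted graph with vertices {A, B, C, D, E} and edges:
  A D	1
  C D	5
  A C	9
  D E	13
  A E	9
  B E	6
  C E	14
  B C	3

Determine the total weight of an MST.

Prim's algorithm from C:
Step 1: cheapest edge leaving the tree is B C (3); add B.
Step 2: cheapest edge leaving the tree is C D (5); add D.
Step 3: cheapest edge leaving the tree is A D (1); add A.
Step 4: cheapest edge leaving the tree is B E (6); add E.
MST edges: B C, C D, A D, B E; total weight 3+5+1+6 = 15.

15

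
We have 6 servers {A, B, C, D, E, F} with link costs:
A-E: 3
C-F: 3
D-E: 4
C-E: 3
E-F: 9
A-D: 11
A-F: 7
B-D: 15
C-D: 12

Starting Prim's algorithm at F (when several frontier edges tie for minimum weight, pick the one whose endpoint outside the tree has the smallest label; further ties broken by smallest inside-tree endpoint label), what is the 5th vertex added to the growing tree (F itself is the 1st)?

D

Grow the tree from F using Prim:
Step 1: cheapest edge leaving the tree is C-F (3); add C.
Step 2: cheapest edge leaving the tree is C-E (3); add E.
Step 3: cheapest edge leaving the tree is A-E (3); add A.
Step 4: cheapest edge leaving the tree is D-E (4); add D.
Step 5: cheapest edge leaving the tree is B-D (15); add B.
Vertex order: F, C, E, A, D, B. The 5th vertex is D.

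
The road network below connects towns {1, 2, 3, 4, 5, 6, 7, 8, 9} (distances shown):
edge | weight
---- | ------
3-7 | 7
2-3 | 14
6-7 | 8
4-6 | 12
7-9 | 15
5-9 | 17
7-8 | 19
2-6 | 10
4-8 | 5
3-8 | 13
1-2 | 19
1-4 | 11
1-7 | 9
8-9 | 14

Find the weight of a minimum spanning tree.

81

Sort edges by weight, then run Kruskal:
4-8 (5): add — endpoints in different components.
3-7 (7): add — endpoints in different components.
6-7 (8): add — endpoints in different components.
1-7 (9): add — endpoints in different components.
2-6 (10): add — endpoints in different components.
1-4 (11): add — endpoints in different components.
4-6 (12): skip — 4 and 6 already connected.
3-8 (13): skip — 3 and 8 already connected.
2-3 (14): skip — 2 and 3 already connected.
8-9 (14): add — endpoints in different components.
7-9 (15): skip — 7 and 9 already connected.
5-9 (17): add — endpoints in different components.
MST edges: 4-8, 3-7, 6-7, 1-7, 2-6, 1-4, 8-9, 5-9; total weight 5+7+8+9+10+11+14+17 = 81.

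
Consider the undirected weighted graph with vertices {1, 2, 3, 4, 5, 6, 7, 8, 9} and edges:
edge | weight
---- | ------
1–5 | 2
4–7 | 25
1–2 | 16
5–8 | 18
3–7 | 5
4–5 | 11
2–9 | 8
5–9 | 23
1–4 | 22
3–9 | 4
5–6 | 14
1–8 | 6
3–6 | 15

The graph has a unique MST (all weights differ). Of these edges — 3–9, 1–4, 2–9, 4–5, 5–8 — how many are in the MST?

Kruskal's algorithm — process edges by increasing weight (ties by edge label):
1–5 (2): add — endpoints in different components.
3–9 (4): add — endpoints in different components.
3–7 (5): add — endpoints in different components.
1–8 (6): add — endpoints in different components.
2–9 (8): add — endpoints in different components.
4–5 (11): add — endpoints in different components.
5–6 (14): add — endpoints in different components.
3–6 (15): add — endpoints in different components.
MST edge set: {1–5, 3–9, 3–7, 1–8, 2–9, 4–5, 5–6, 3–6}.
Of the listed edges, {3–9, 2–9, 4–5} are in the MST → 3.

3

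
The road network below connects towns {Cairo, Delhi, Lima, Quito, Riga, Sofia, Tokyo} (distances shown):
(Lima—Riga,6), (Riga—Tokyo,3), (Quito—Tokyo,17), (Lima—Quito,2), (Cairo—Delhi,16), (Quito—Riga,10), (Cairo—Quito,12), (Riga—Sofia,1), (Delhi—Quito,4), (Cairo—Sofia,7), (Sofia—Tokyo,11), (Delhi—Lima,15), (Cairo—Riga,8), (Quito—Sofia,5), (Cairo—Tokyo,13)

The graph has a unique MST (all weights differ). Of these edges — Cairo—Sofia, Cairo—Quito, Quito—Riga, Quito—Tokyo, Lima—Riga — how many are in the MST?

Kruskal's algorithm — process edges by increasing weight (ties by edge label):
Riga—Sofia (1): add — endpoints in different components.
Lima—Quito (2): add — endpoints in different components.
Riga—Tokyo (3): add — endpoints in different components.
Delhi—Quito (4): add — endpoints in different components.
Quito—Sofia (5): add — endpoints in different components.
Lima—Riga (6): skip — Riga and Lima already connected.
Cairo—Sofia (7): add — endpoints in different components.
MST edge set: {Riga—Sofia, Lima—Quito, Riga—Tokyo, Delhi—Quito, Quito—Sofia, Cairo—Sofia}.
Of the listed edges, {Cairo—Sofia} are in the MST → 1.

1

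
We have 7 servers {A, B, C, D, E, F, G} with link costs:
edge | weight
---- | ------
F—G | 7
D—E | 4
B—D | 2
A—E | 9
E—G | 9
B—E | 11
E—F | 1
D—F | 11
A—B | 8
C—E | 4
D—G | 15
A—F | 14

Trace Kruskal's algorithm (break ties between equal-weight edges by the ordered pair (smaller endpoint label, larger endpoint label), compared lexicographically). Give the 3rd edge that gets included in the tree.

Kruskal: consider edges lightest-first.
E—F (1): add. Components now {A} {B} {C} {D} {E,F} {G}
B—D (2): add. Components now {A} {B,D} {C} {E,F} {G}
C—E (4): add. Components now {A} {B,D} {C,E,F} {G}
D—E (4): add. Components now {A} {B,C,D,E,F} {G}
F—G (7): add. Components now {A} {B,C,D,E,F,G}
A—B (8): add. Components now {A,B,C,D,E,F,G}
The 3rd edge added is C—E.

C-E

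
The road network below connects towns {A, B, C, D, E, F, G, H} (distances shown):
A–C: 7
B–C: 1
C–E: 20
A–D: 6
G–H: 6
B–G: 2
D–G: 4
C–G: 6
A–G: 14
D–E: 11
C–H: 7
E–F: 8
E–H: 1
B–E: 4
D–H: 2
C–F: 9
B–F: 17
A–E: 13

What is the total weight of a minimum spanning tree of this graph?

24

Kruskal's algorithm — process edges by increasing weight (ties by edge label):
B–C (1): add — endpoints in different components.
E–H (1): add — endpoints in different components.
B–G (2): add — endpoints in different components.
D–H (2): add — endpoints in different components.
B–E (4): add — endpoints in different components.
D–G (4): skip — D and G already connected.
A–D (6): add — endpoints in different components.
C–G (6): skip — C and G already connected.
G–H (6): skip — G and H already connected.
A–C (7): skip — A and C already connected.
C–H (7): skip — C and H already connected.
E–F (8): add — endpoints in different components.
MST edges: B–C, E–H, B–G, D–H, B–E, A–D, E–F; total weight 1+1+2+2+4+6+8 = 24.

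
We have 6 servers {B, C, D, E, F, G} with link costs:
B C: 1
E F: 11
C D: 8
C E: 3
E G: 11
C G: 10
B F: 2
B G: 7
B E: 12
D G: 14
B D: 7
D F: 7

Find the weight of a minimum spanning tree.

20

Prim, starting at G.
Step 1: frontier [B G 7, C G 10, E G 11, D G 14] → take B G (7); add B.
Step 2: frontier [B C 1, B F 2, B D 7, B E 12, C G 10, E G 11, D G 14] → take B C (1); add C.
Step 3: frontier [B F 2, B D 7, B E 12, C E 3, C D 8, E G 11, D G 14] → take B F (2); add F.
Step 4: frontier [B D 7, B E 12, C E 3, C D 8, D F 7, E F 11, E G 11, D G 14] → take C E (3); add E.
Step 5: frontier [B D 7, C D 8, D F 7, D G 14] → take B D (7); add D.
MST edges: B G, B C, B F, C E, B D; total weight 7+1+2+3+7 = 20.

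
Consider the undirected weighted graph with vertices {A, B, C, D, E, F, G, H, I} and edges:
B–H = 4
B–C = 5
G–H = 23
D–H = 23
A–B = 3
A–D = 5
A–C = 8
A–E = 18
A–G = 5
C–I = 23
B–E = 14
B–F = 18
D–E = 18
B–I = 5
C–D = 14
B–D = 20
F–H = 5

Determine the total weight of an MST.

46

Prim, starting at I.
Step 1: cheapest edge leaving the tree is B–I (5); add B.
Step 2: cheapest edge leaving the tree is A–B (3); add A.
Step 3: cheapest edge leaving the tree is B–H (4); add H.
Step 4: cheapest edge leaving the tree is B–C (5); add C.
Step 5: cheapest edge leaving the tree is A–D (5); add D.
Step 6: cheapest edge leaving the tree is F–H (5); add F.
Step 7: cheapest edge leaving the tree is A–G (5); add G.
Step 8: cheapest edge leaving the tree is B–E (14); add E.
MST edges: B–I, A–B, B–H, B–C, A–D, F–H, A–G, B–E; total weight 5+3+4+5+5+5+5+14 = 46.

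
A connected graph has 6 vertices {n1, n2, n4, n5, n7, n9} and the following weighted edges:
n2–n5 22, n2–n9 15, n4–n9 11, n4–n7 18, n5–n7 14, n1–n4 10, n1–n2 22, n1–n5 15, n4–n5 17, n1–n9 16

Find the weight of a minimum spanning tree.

Prim, starting at n2.
Step 1: frontier [n2–n9 15, n1–n2 22, n2–n5 22] → take n2–n9 (15); add n9.
Step 2: frontier [n1–n2 22, n2–n5 22, n4–n9 11, n1–n9 16] → take n4–n9 (11); add n4.
Step 3: frontier [n1–n2 22, n2–n5 22, n1–n4 10, n4–n5 17, n4–n7 18, n1–n9 16] → take n1–n4 (10); add n1.
Step 4: frontier [n1–n5 15, n2–n5 22, n4–n5 17, n4–n7 18] → take n1–n5 (15); add n5.
Step 5: frontier [n4–n7 18, n5–n7 14] → take n5–n7 (14); add n7.
MST edges: n2–n9, n4–n9, n1–n4, n1–n5, n5–n7; total weight 15+11+10+15+14 = 65.

65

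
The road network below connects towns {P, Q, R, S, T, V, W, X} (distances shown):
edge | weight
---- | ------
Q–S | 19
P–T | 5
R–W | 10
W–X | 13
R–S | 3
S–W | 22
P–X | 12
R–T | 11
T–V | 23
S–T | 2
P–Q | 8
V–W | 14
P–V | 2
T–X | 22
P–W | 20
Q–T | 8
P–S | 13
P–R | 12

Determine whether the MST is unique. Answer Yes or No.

Kruskal: consider edges lightest-first.
P–V (2): add — endpoints in different components.
S–T (2): add — endpoints in different components.
R–S (3): add — endpoints in different components.
P–T (5): add — endpoints in different components.
P–Q (8): add — endpoints in different components.
Q–T (8): skip — T and Q already connected.
R–W (10): add — endpoints in different components.
R–T (11): skip — R and T already connected.
P–R (12): skip — R and P already connected.
P–X (12): add — endpoints in different components.
Non-tree edge Q–T has weight 8, equal to the heaviest edge on its tree cycle — swapping gives another MST of the same weight. Not unique.

No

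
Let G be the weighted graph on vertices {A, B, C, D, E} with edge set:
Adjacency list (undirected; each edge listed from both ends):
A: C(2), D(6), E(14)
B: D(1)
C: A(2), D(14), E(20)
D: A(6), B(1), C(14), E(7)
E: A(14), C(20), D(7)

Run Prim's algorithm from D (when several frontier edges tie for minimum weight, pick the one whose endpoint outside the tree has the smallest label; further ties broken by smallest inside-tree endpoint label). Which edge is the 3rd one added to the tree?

A-C

Prim, starting at D.
Step 1: frontier [B–D 1, A–D 6, D–E 7, C–D 14] → take B–D (1); add B.
Step 2: frontier [A–D 6, D–E 7, C–D 14] → take A–D (6); add A.
Step 3: frontier [A–C 2, A–E 14, D–E 7, C–D 14] → take A–C (2); add C.
Step 4: frontier [A–E 14, C–E 20, D–E 7] → take D–E (7); add E.
The 3rd edge added is A–C.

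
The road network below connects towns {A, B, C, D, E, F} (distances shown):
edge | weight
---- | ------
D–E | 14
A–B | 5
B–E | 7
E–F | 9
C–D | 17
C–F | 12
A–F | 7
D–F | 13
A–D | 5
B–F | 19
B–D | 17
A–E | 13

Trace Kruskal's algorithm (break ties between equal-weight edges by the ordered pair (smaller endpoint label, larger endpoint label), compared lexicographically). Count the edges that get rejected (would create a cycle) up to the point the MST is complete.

1

Kruskal's algorithm — process edges by increasing weight (ties by edge label):
A–B (5): add. Components now {A,B} {C} {D} {E} {F}
A–D (5): add. Components now {A,B,D} {C} {E} {F}
A–F (7): add. Components now {A,B,D,F} {C} {E}
B–E (7): add. Components now {A,B,D,E,F} {C}
E–F (9): skip — E and F already connected.
C–F (12): add. Components now {A,B,C,D,E,F}
Edges rejected before the tree was complete: 1.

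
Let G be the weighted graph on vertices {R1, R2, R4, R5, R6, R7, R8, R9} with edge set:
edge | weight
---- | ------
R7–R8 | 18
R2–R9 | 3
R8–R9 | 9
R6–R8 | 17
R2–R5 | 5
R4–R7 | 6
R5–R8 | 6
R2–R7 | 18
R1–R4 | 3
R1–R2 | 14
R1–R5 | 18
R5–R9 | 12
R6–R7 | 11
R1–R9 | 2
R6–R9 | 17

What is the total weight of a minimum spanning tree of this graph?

36

Prim, starting at R2.
Step 1: cheapest edge leaving the tree is R2–R9 (3); add R9.
Step 2: cheapest edge leaving the tree is R1–R9 (2); add R1.
Step 3: cheapest edge leaving the tree is R1–R4 (3); add R4.
Step 4: cheapest edge leaving the tree is R2–R5 (5); add R5.
Step 5: cheapest edge leaving the tree is R4–R7 (6); add R7.
Step 6: cheapest edge leaving the tree is R5–R8 (6); add R8.
Step 7: cheapest edge leaving the tree is R6–R7 (11); add R6.
MST edges: R2–R9, R1–R9, R1–R4, R2–R5, R4–R7, R5–R8, R6–R7; total weight 3+2+3+5+6+6+11 = 36.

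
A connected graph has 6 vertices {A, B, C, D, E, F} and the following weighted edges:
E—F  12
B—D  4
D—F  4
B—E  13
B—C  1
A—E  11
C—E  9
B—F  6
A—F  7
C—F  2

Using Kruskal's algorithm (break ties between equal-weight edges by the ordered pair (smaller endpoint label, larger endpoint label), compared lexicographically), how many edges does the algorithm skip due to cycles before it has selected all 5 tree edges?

Kruskal's algorithm — process edges by increasing weight (ties by edge label):
B—C (1): add — endpoints in different components.
C—F (2): add — endpoints in different components.
B—D (4): add — endpoints in different components.
D—F (4): skip — D and F already connected.
B—F (6): skip — B and F already connected.
A—F (7): add — endpoints in different components.
C—E (9): add — endpoints in different components.
Edges rejected before the tree was complete: 2.

2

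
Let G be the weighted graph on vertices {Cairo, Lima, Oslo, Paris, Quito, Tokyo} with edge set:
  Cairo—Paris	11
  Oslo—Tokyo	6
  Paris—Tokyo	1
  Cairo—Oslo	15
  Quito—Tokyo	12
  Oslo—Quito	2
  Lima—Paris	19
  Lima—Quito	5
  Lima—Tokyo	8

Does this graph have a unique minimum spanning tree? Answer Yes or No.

Kruskal: consider edges lightest-first.
Paris—Tokyo (1): add — endpoints in different components.
Oslo—Quito (2): add — endpoints in different components.
Lima—Quito (5): add — endpoints in different components.
Oslo—Tokyo (6): add — endpoints in different components.
Lima—Tokyo (8): skip — Tokyo and Lima already connected.
Cairo—Paris (11): add — endpoints in different components.
Every non-tree edge has weight strictly greater than the heaviest edge on the tree path between its endpoints, so the MST is unique.

Yes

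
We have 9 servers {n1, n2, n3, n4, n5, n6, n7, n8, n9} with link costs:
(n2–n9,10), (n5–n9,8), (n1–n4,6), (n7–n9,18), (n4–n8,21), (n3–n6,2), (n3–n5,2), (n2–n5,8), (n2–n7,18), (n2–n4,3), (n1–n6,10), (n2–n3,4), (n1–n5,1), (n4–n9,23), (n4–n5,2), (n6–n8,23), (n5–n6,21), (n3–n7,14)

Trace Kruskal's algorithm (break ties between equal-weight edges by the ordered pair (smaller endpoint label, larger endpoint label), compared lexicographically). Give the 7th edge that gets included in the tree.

Kruskal: consider edges lightest-first.
n1–n5 (1): add — endpoints in different components.
n3–n5 (2): add — endpoints in different components.
n3–n6 (2): add — endpoints in different components.
n4–n5 (2): add — endpoints in different components.
n2–n4 (3): add — endpoints in different components.
n2–n3 (4): skip — n2 and n3 already connected.
n1–n4 (6): skip — n1 and n4 already connected.
n2–n5 (8): skip — n2 and n5 already connected.
n5–n9 (8): add — endpoints in different components.
n1–n6 (10): skip — n1 and n6 already connected.
n2–n9 (10): skip — n9 and n2 already connected.
n3–n7 (14): add — endpoints in different components.
n2–n7 (18): skip — n7 and n2 already connected.
n7–n9 (18): skip — n7 and n9 already connected.
n4–n8 (21): add — endpoints in different components.
The 7th edge added is n3–n7.

n3-n7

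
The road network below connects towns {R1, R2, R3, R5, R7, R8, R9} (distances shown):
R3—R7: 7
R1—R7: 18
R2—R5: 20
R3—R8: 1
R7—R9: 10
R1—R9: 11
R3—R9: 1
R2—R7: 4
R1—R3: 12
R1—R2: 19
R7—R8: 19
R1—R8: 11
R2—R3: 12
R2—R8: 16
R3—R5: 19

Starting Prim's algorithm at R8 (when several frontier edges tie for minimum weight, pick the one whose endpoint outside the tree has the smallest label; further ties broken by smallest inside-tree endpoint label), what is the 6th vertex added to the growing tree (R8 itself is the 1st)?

Prim, starting at R8.
Step 1: cheapest edge leaving the tree is R3—R8 (1); add R3.
Step 2: cheapest edge leaving the tree is R3—R9 (1); add R9.
Step 3: cheapest edge leaving the tree is R3—R7 (7); add R7.
Step 4: cheapest edge leaving the tree is R2—R7 (4); add R2.
Step 5: cheapest edge leaving the tree is R1—R8 (11); add R1.
Step 6: cheapest edge leaving the tree is R3—R5 (19); add R5.
Vertex order: R8, R3, R9, R7, R2, R1, R5. The 6th vertex is R1.

R1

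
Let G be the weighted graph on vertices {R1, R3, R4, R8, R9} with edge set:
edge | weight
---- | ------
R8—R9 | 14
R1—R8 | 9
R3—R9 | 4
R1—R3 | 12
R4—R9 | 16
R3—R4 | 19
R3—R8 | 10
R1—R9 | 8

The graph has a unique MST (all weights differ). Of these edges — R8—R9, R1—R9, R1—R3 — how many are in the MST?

1

Kruskal's algorithm — process edges by increasing weight (ties by edge label):
R3—R9 (4): add — endpoints in different components.
R1—R9 (8): add — endpoints in different components.
R1—R8 (9): add — endpoints in different components.
R3—R8 (10): skip — R8 and R3 already connected.
R1—R3 (12): skip — R1 and R3 already connected.
R8—R9 (14): skip — R9 and R8 already connected.
R4—R9 (16): add — endpoints in different components.
MST edge set: {R3—R9, R1—R9, R1—R8, R4—R9}.
Of the listed edges, {R1—R9} are in the MST → 1.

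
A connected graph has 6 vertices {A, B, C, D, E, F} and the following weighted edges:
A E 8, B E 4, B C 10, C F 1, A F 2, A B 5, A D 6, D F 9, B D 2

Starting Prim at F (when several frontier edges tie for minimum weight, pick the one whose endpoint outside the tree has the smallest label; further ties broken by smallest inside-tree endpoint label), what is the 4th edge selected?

Grow the tree from F using Prim:
Step 1: frontier [C F 1, A F 2, D F 9] → take C F (1); add C.
Step 2: frontier [B C 10, A F 2, D F 9] → take A F (2); add A.
Step 3: frontier [A B 5, A D 6, A E 8, B C 10, D F 9] → take A B (5); add B.
Step 4: frontier [A D 6, A E 8, B D 2, B E 4, D F 9] → take B D (2); add D.
Step 5: frontier [A E 8, B E 4] → take B E (4); add E.
The 4th edge added is B D.

B-D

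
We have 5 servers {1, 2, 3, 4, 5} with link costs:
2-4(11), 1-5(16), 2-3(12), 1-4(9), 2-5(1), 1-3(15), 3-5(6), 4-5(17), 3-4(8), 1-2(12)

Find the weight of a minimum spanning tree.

24

Kruskal's algorithm — process edges by increasing weight (ties by edge label):
2-5 (1): add. Components now {1} {2,5} {3} {4}
3-5 (6): add. Components now {1} {2,3,5} {4}
3-4 (8): add. Components now {1} {2,3,4,5}
1-4 (9): add. Components now {1,2,3,4,5}
MST edges: 2-5, 3-5, 3-4, 1-4; total weight 1+6+8+9 = 24.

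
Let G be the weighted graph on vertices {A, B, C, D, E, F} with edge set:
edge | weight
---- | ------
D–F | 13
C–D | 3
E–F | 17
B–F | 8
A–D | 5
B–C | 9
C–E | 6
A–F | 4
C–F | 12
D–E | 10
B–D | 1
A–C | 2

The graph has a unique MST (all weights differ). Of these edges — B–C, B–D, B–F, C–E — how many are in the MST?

Kruskal: consider edges lightest-first.
B–D (1): add — endpoints in different components.
A–C (2): add — endpoints in different components.
C–D (3): add — endpoints in different components.
A–F (4): add — endpoints in different components.
A–D (5): skip — A and D already connected.
C–E (6): add — endpoints in different components.
MST edge set: {B–D, A–C, C–D, A–F, C–E}.
Of the listed edges, {B–D, C–E} are in the MST → 2.

2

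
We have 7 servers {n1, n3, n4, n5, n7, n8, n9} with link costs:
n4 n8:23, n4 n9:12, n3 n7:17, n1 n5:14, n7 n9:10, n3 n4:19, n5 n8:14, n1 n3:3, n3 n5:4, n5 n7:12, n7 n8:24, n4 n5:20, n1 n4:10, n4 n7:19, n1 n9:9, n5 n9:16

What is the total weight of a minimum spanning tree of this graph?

50

Sort edges by weight, then run Kruskal:
n1 n3 (3): add. Components now {n7} {n1,n3} {n5} {n8} {n9} {n4}
n3 n5 (4): add. Components now {n7} {n1,n3,n5} {n8} {n9} {n4}
n1 n9 (9): add. Components now {n7} {n1,n3,n5,n9} {n8} {n4}
n1 n4 (10): add. Components now {n7} {n1,n3,n4,n5,n9} {n8}
n7 n9 (10): add. Components now {n1,n3,n4,n5,n7,n9} {n8}
n4 n9 (12): skip — n9 and n4 already connected.
n5 n7 (12): skip — n7 and n5 already connected.
n1 n5 (14): skip — n5 and n1 already connected.
n5 n8 (14): add. Components now {n1,n3,n4,n5,n7,n8,n9}
MST edges: n1 n3, n3 n5, n1 n9, n1 n4, n7 n9, n5 n8; total weight 3+4+9+10+10+14 = 50.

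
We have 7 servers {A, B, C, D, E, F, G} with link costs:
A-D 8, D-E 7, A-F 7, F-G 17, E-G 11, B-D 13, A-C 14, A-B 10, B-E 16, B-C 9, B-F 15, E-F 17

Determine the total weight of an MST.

Sort edges by weight, then run Kruskal:
A-F (7): add. Components now {A,F} {B} {C} {D} {E} {G}
D-E (7): add. Components now {A,F} {B} {C} {D,E} {G}
A-D (8): add. Components now {A,D,E,F} {B} {C} {G}
B-C (9): add. Components now {A,D,E,F} {B,C} {G}
A-B (10): add. Components now {A,B,C,D,E,F} {G}
E-G (11): add. Components now {A,B,C,D,E,F,G}
MST edges: A-F, D-E, A-D, B-C, A-B, E-G; total weight 7+7+8+9+10+11 = 52.

52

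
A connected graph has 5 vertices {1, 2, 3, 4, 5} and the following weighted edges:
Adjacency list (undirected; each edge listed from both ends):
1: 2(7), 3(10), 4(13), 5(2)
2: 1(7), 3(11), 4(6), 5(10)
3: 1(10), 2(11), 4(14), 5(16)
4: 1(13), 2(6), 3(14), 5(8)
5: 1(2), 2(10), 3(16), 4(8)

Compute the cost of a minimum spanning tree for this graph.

25

Kruskal: consider edges lightest-first.
1–5 (2): add. Components now {1,5} {2} {3} {4}
2–4 (6): add. Components now {1,5} {2,4} {3}
1–2 (7): add. Components now {1,2,4,5} {3}
4–5 (8): skip — 4 and 5 already connected.
1–3 (10): add. Components now {1,2,3,4,5}
MST edges: 1–5, 2–4, 1–2, 1–3; total weight 2+6+7+10 = 25.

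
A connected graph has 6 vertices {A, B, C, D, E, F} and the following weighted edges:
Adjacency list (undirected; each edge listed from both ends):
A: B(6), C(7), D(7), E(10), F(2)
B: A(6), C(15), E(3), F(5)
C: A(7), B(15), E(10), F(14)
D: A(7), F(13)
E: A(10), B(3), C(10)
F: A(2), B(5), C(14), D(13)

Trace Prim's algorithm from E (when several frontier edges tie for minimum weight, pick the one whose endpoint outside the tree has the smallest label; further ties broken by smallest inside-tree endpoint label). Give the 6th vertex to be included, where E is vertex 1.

D

Prim's algorithm from E:
Step 1: frontier [B E 3, A E 10, C E 10] → take B E (3); add B.
Step 2: frontier [B F 5, A B 6, B C 15, A E 10, C E 10] → take B F (5); add F.
Step 3: frontier [A B 6, B C 15, A E 10, C E 10, A F 2, D F 13, C F 14] → take A F (2); add A.
Step 4: frontier [A C 7, A D 7, B C 15, C E 10, D F 13, C F 14] → take A C (7); add C.
Step 5: frontier [A D 7, D F 13] → take A D (7); add D.
Vertex order: E, B, F, A, C, D. The 6th vertex is D.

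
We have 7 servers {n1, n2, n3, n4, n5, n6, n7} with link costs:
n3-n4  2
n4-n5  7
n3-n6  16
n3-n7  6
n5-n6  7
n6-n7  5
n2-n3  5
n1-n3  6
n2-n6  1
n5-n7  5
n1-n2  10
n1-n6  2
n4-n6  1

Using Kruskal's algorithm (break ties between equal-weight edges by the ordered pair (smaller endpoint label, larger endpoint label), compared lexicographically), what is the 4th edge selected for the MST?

Sort edges by weight, then run Kruskal:
n2-n6 (1): add. Components now {n2,n6} {n5} {n4} {n3} {n1} {n7}
n4-n6 (1): add. Components now {n2,n4,n6} {n5} {n3} {n1} {n7}
n1-n6 (2): add. Components now {n1,n2,n4,n6} {n5} {n3} {n7}
n3-n4 (2): add. Components now {n1,n2,n3,n4,n6} {n5} {n7}
n2-n3 (5): skip — n2 and n3 already connected.
n5-n7 (5): add. Components now {n1,n2,n3,n4,n6} {n5,n7}
n6-n7 (5): add. Components now {n1,n2,n3,n4,n5,n6,n7}
The 4th edge added is n3-n4.

n3-n4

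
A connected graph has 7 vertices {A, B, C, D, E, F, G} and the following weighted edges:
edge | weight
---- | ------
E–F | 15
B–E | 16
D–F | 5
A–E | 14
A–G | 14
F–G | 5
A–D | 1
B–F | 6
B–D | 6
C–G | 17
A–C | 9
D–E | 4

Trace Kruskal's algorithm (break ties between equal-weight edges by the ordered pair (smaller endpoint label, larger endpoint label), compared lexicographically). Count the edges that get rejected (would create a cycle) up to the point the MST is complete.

Kruskal's algorithm — process edges by increasing weight (ties by edge label):
A–D (1): add — endpoints in different components.
D–E (4): add — endpoints in different components.
D–F (5): add — endpoints in different components.
F–G (5): add — endpoints in different components.
B–D (6): add — endpoints in different components.
B–F (6): skip — B and F already connected.
A–C (9): add — endpoints in different components.
Edges rejected before the tree was complete: 1.

1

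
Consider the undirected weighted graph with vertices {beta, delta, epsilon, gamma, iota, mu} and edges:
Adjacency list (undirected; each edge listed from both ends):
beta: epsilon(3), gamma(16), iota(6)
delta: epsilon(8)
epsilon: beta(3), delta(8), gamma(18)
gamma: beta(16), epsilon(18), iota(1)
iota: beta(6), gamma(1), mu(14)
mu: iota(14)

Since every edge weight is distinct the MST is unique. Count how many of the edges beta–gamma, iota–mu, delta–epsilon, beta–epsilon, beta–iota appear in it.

Kruskal: consider edges lightest-first.
gamma–iota (1): add — endpoints in different components.
beta–epsilon (3): add — endpoints in different components.
beta–iota (6): add — endpoints in different components.
delta–epsilon (8): add — endpoints in different components.
iota–mu (14): add — endpoints in different components.
MST edge set: {gamma–iota, beta–epsilon, beta–iota, delta–epsilon, iota–mu}.
Of the listed edges, {iota–mu, delta–epsilon, beta–epsilon, beta–iota} are in the MST → 4.

4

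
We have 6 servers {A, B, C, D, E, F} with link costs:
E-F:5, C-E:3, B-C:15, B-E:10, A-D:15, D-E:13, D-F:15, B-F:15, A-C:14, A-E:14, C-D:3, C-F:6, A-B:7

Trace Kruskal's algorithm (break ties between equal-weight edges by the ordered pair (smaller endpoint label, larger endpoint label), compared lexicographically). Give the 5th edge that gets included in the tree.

B-E

Kruskal's algorithm — process edges by increasing weight (ties by edge label):
C-D (3): add — endpoints in different components.
C-E (3): add — endpoints in different components.
E-F (5): add — endpoints in different components.
C-F (6): skip — C and F already connected.
A-B (7): add — endpoints in different components.
B-E (10): add — endpoints in different components.
The 5th edge added is B-E.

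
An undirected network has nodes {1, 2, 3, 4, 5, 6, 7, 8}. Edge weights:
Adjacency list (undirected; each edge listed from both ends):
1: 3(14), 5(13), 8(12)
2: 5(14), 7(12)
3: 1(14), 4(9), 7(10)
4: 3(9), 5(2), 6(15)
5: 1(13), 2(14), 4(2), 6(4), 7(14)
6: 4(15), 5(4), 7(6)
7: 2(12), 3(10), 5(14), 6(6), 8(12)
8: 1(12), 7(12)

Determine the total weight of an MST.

57

Prim, starting at 6.
Step 1: frontier [5–6 4, 6–7 6, 4–6 15] → take 5–6 (4); add 5.
Step 2: frontier [4–5 2, 1–5 13, 2–5 14, 5–7 14, 6–7 6, 4–6 15] → take 4–5 (2); add 4.
Step 3: frontier [3–4 9, 1–5 13, 2–5 14, 5–7 14, 6–7 6] → take 6–7 (6); add 7.
Step 4: frontier [3–4 9, 1–5 13, 2–5 14, 3–7 10, 2–7 12, 7–8 12] → take 3–4 (9); add 3.
Step 5: frontier [1–3 14, 1–5 13, 2–5 14, 2–7 12, 7–8 12] → take 2–7 (12); add 2.
Step 6: frontier [1–3 14, 1–5 13, 7–8 12] → take 7–8 (12); add 8.
Step 7: frontier [1–3 14, 1–5 13, 1–8 12] → take 1–8 (12); add 1.
MST edges: 5–6, 4–5, 6–7, 3–4, 2–7, 7–8, 1–8; total weight 4+2+6+9+12+12+12 = 57.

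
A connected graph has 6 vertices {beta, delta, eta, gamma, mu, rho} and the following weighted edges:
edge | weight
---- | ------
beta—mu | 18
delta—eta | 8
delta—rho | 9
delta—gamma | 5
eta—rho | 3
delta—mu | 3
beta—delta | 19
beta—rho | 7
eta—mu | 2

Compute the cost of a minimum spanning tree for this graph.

Sort edges by weight, then run Kruskal:
eta—mu (2): add. Components now {eta,mu} {rho} {beta} {delta} {gamma}
delta—mu (3): add. Components now {delta,eta,mu} {rho} {beta} {gamma}
eta—rho (3): add. Components now {delta,eta,mu,rho} {beta} {gamma}
delta—gamma (5): add. Components now {delta,eta,gamma,mu,rho} {beta}
beta—rho (7): add. Components now {beta,delta,eta,gamma,mu,rho}
MST edges: eta—mu, delta—mu, eta—rho, delta—gamma, beta—rho; total weight 2+3+3+5+7 = 20.

20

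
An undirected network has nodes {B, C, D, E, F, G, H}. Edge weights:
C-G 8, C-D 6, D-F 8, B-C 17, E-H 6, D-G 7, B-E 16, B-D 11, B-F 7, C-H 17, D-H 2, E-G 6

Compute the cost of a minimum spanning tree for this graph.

35

Prim's algorithm from F:
Step 1: frontier [B-F 7, D-F 8] → take B-F (7); add B.
Step 2: frontier [B-D 11, B-E 16, B-C 17, D-F 8] → take D-F (8); add D.
Step 3: frontier [B-E 16, B-C 17, D-H 2, C-D 6, D-G 7] → take D-H (2); add H.
Step 4: frontier [B-E 16, B-C 17, C-D 6, D-G 7, E-H 6, C-H 17] → take C-D (6); add C.
Step 5: frontier [B-E 16, C-G 8, D-G 7, E-H 6] → take E-H (6); add E.
Step 6: frontier [C-G 8, D-G 7, E-G 6] → take E-G (6); add G.
MST edges: B-F, D-F, D-H, C-D, E-H, E-G; total weight 7+8+2+6+6+6 = 35.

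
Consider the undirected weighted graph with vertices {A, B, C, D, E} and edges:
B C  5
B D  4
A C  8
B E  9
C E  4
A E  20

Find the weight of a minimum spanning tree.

Prim's algorithm from B:
Step 1: cheapest edge leaving the tree is B D (4); add D.
Step 2: cheapest edge leaving the tree is B C (5); add C.
Step 3: cheapest edge leaving the tree is C E (4); add E.
Step 4: cheapest edge leaving the tree is A C (8); add A.
MST edges: B D, B C, C E, A C; total weight 4+5+4+8 = 21.

21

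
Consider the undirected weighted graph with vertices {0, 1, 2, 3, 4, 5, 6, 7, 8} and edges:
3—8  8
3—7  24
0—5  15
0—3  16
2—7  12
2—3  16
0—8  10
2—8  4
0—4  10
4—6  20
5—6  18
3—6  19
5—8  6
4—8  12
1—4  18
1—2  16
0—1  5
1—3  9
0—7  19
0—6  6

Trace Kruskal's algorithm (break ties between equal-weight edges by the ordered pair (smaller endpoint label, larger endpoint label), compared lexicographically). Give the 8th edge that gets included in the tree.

2-7

Kruskal: consider edges lightest-first.
2—8 (4): add — endpoints in different components.
0—1 (5): add — endpoints in different components.
0—6 (6): add — endpoints in different components.
5—8 (6): add — endpoints in different components.
3—8 (8): add — endpoints in different components.
1—3 (9): add — endpoints in different components.
0—4 (10): add — endpoints in different components.
0—8 (10): skip — 0 and 8 already connected.
2—7 (12): add — endpoints in different components.
The 8th edge added is 2—7.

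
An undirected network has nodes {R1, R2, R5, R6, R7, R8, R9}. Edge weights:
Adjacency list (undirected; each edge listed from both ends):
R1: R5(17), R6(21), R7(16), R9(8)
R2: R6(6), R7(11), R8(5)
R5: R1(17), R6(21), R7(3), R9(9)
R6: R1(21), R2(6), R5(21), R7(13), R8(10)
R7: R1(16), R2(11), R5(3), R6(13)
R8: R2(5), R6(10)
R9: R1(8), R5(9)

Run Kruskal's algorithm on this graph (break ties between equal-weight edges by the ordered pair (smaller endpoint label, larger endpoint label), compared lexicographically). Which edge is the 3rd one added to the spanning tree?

R2-R6

Kruskal: consider edges lightest-first.
R5–R7 (3): add. Components now {R6} {R8} {R5,R7} {R1} {R9} {R2}
R2–R8 (5): add. Components now {R6} {R2,R8} {R5,R7} {R1} {R9}
R2–R6 (6): add. Components now {R2,R6,R8} {R5,R7} {R1} {R9}
R1–R9 (8): add. Components now {R2,R6,R8} {R5,R7} {R1,R9}
R5–R9 (9): add. Components now {R2,R6,R8} {R1,R5,R7,R9}
R6–R8 (10): skip — R6 and R8 already connected.
R2–R7 (11): add. Components now {R1,R2,R5,R6,R7,R8,R9}
The 3rd edge added is R2–R6.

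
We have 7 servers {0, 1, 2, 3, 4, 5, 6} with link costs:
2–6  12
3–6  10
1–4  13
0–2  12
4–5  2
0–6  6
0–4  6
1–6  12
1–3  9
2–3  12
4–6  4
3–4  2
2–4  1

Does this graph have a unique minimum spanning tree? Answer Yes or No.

Kruskal's algorithm — process edges by increasing weight (ties by edge label):
2–4 (1): add. Components now {0} {1} {2,4} {3} {5} {6}
3–4 (2): add. Components now {0} {1} {2,3,4} {5} {6}
4–5 (2): add. Components now {0} {1} {2,3,4,5} {6}
4–6 (4): add. Components now {0} {1} {2,3,4,5,6}
0–4 (6): add. Components now {0,2,3,4,5,6} {1}
0–6 (6): skip — 0 and 6 already connected.
1–3 (9): add. Components now {0,1,2,3,4,5,6}
Non-tree edge 0–6 has weight 6, equal to the heaviest edge on its tree cycle — swapping gives another MST of the same weight. Not unique.

No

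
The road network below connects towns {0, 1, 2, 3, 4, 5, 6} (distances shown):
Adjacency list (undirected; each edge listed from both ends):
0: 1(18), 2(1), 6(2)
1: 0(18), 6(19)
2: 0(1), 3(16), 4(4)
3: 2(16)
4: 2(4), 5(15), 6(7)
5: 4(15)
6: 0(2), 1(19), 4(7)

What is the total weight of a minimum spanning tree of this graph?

Prim's algorithm from 4:
Step 1: cheapest edge leaving the tree is 2—4 (4); add 2.
Step 2: cheapest edge leaving the tree is 0—2 (1); add 0.
Step 3: cheapest edge leaving the tree is 0—6 (2); add 6.
Step 4: cheapest edge leaving the tree is 4—5 (15); add 5.
Step 5: cheapest edge leaving the tree is 2—3 (16); add 3.
Step 6: cheapest edge leaving the tree is 0—1 (18); add 1.
MST edges: 2—4, 0—2, 0—6, 4—5, 2—3, 0—1; total weight 4+1+2+15+16+18 = 56.

56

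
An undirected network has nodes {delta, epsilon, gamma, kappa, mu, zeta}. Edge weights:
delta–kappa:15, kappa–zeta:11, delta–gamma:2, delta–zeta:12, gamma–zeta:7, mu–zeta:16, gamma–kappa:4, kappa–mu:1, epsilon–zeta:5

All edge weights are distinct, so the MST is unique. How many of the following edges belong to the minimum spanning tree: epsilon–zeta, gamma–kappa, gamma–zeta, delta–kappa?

Kruskal's algorithm — process edges by increasing weight (ties by edge label):
kappa–mu (1): add — endpoints in different components.
delta–gamma (2): add — endpoints in different components.
gamma–kappa (4): add — endpoints in different components.
epsilon–zeta (5): add — endpoints in different components.
gamma–zeta (7): add — endpoints in different components.
MST edge set: {kappa–mu, delta–gamma, gamma–kappa, epsilon–zeta, gamma–zeta}.
Of the listed edges, {epsilon–zeta, gamma–kappa, gamma–zeta} are in the MST → 3.

3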